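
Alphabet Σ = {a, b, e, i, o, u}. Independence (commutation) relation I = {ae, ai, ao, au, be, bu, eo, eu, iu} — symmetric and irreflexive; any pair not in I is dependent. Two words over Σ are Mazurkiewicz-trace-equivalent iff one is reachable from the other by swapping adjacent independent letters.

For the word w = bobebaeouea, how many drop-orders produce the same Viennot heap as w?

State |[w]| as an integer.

990

#0=b has no predecessor
#1=o depends on [0:b]
#2=b depends on [1:o]
#3=e has no predecessor
#4=b depends on [2:b]
#5=a depends on [4:b]
#6=e depends on [3:e]
#7=o depends on [4:b]
#8=u depends on [7:o]
#9=e depends on [6:e]
#10=a depends on [5:a]
sources: [0:b, 3:e]
N(rest) = Σ N(rest − s) over sources s of rest; N(one piece) = 1:
  size 1 → [8]=1  [9]=1  [10]=1
  size 2 → [5,10]=1  [6,9]=1  [7,8]=1  [8,9]=2  [8,10]=2  [9,10]=2
  size 3 → [3,6,9]=1  [5,8,10]=3  [5,9,10]=3  [6,8,9]=3  [6,9,10]=3  [7,8,9]=3  [7,8,10]=3  [8,9,10]=6
  size 4 → [3,6,8,9]=4  [3,6,9,10]=4  [5,6,9,10]=6  [5,7,8,10]=6  [5,8,9,10]=12  [6,7,8,9]=6  [6,8,9,10]=12  [7,8,9,10]=12
  size 5 → [3,5,6,9,10]=10  [3,6,7,8,9]=10  [3,6,8,9,10]=20  [4,5,7,8,10]=6  [5,6,8,9,10]=30  [5,7,8,9,10]=30  [6,7,8,9,10]=30
  size 6 → [2,4,5,7,8,10]=6  [3,5,6,8,9,10]=60  [3,6,7,8,9,10]=60  [4,5,7,8,9,10]=36  [5,6,7,8,9,10]=90
  size 7 → [1,2,4,5,7,8,10]=6  [2,4,5,7,8,9,10]=42  [3,5,6,7,8,9,10]=210  [4,5,6,7,8,9,10]=126
  size 8 → [0,1,2,4,5,7,8,10]=6  [1,2,4,5,7,8,9,10]=48  [2,4,5,6,7,8,9,10]=168  [3,4,5,6,7,8,9,10]=336
  size 9 → [0,1,2,4,5,7,8,9,10]=54  [1,2,4,5,6,7,8,9,10]=216  [2,3,4,5,6,7,8,9,10]=504
  first=0(b) contributes 720
  first=3(e) contributes 270
|[w]| = 990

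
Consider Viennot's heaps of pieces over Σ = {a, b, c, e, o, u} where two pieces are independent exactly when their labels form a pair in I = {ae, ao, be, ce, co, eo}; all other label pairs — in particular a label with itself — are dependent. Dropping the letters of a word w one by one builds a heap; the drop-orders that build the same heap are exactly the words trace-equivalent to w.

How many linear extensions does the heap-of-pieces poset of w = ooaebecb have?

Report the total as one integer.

84

0(o) covers ∅
1(o) covers 0:o
2(a) covers ∅
3(e) covers ∅
4(b) covers 1:o, 2:a
5(e) covers 3:e
6(c) covers 4:b
7(b) covers 6:c
floor of heap: 0:o, 2:a, 3:e
completions by unplaced set U, small U first (add the entries for U minus each lowest piece of U):
  |U|=1: {5}:1  {7}:1
  |U|=2: {3,5}:1  {5,7}:2  {6,7}:1
  |U|=3: {3,5,7}:3  {4,6,7}:1  {5,6,7}:3
  |U|=4: {1,4,6,7}:1  {2,4,6,7}:1  {3,5,6,7}:6  {4,5,6,7}:4
  |U|=5: {0,1,4,6,7}:1  {1,2,4,6,7}:2  {1,4,5,6,7}:5  {2,4,5,6,7}:5  {3,4,5,6,7}:10
  |U|=6: {0,1,2,4,6,7}:3  {0,1,4,5,6,7}:6  {1,2,4,5,6,7}:12  {1,3,4,5,6,7}:15  {2,3,4,5,6,7}:15
  start at 0(o): 42
  start at 2(a): 21
  start at 3(e): 21
sum over floor = 84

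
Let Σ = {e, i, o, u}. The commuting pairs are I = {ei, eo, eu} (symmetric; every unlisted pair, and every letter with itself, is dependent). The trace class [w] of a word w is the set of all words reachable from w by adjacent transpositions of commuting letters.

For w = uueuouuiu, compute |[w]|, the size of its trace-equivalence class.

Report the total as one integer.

9

#0=u has no predecessor
#1=u depends on [0:u]
#2=e has no predecessor
#3=u depends on [1:u]
#4=o depends on [3:u]
#5=u depends on [4:o]
#6=u depends on [5:u]
#7=i depends on [6:u]
#8=u depends on [7:i]
sources: [0:u, 2:e]
N(rest) = Σ N(rest − s) over sources s of rest; N(one piece) = 1:
  size 1 → [2]=1  [8]=1
  size 2 → [2,8]=2  [7,8]=1
  size 3 → [2,7,8]=3  [6,7,8]=1
  size 4 → [2,6,7,8]=4  [5,6,7,8]=1
  size 5 → [2,5,6,7,8]=5  [4,5,6,7,8]=1
  size 6 → [2,4,5,6,7,8]=6  [3,4,5,6,7,8]=1
  size 7 → [1,3,4,5,6,7,8]=1  [2,3,4,5,6,7,8]=7
  first=0(u) contributes 8
  first=2(e) contributes 1
|[w]| = 9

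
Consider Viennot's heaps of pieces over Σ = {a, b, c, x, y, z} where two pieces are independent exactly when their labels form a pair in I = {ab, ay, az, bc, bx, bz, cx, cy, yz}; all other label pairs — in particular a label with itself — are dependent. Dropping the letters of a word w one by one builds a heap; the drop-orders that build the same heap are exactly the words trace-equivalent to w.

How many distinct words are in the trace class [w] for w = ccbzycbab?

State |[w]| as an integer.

126

#0=c has no predecessor
#1=c depends on [0:c]
#2=b has no predecessor
#3=z depends on [1:c]
#4=y depends on [2:b]
#5=c depends on [3:z]
#6=b depends on [4:y]
#7=a depends on [5:c]
#8=b depends on [6:b]
sources: [0:c, 2:b]
N(rest) = Σ N(rest − s) over sources s of rest; N(one piece) = 1:
  size 1 → [7]=1  [8]=1
  size 2 → [5,7]=1  [6,8]=1  [7,8]=2
  size 3 → [3,5,7]=1  [4,6,8]=1  [5,7,8]=3  [6,7,8]=3
  size 4 → [1,3,5,7]=1  [2,4,6,8]=1  [3,5,7,8]=4  [4,6,7,8]=4  [5,6,7,8]=6
  size 5 → [0,1,3,5,7]=1  [1,3,5,7,8]=5  [2,4,6,7,8]=5  [3,5,6,7,8]=10  [4,5,6,7,8]=10
  size 6 → [0,1,3,5,7,8]=6  [1,3,5,6,7,8]=15  [2,4,5,6,7,8]=15  [3,4,5,6,7,8]=20
  size 7 → [0,1,3,5,6,7,8]=21  [1,3,4,5,6,7,8]=35  [2,3,4,5,6,7,8]=35
  first=0(c) contributes 70
  first=2(b) contributes 56
|[w]| = 126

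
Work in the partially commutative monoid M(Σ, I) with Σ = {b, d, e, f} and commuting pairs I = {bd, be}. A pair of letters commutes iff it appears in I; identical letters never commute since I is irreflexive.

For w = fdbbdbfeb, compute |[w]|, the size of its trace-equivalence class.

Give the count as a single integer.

drop 0:f onto floor
drop 1:d onto {0:f}
drop 2:b onto {0:f}
drop 3:b onto {2:b}
drop 4:d onto {1:d}
drop 5:b onto {3:b}
drop 6:f onto {4:d, 5:b}
drop 7:e onto {6:f}
drop 8:b onto {6:f}
ground layer = {0:f}
drop-orders for the pieces not yet dropped (sum over which currently-grounded one goes next):
  1 to go: {7} 1  {8} 1
  2 to go: {7,8} 2
  3 to go: {6,7,8} 2
  4 to go: {4,6,7,8} 2  {5,6,7,8} 2
  5 to go: {1,4,6,7,8} 2  {3,5,6,7,8} 2  {4,5,6,7,8} 4
  6 to go: {1,4,5,6,7,8} 6  {2,3,5,6,7,8} 2  {3,4,5,6,7,8} 6
  7 to go: {1,3,4,5,6,7,8} 12  {2,3,4,5,6,7,8} 8
  if 0:f drops first: 20 orders

20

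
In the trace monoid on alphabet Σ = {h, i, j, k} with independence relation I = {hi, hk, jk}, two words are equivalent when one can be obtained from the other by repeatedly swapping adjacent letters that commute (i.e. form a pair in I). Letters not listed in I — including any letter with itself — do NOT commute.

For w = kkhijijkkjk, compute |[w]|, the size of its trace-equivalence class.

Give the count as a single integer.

40

drop 0:k onto floor
drop 1:k onto {0:k}
drop 2:h onto floor
drop 3:i onto {1:k}
drop 4:j onto {2:h, 3:i}
drop 5:i onto {4:j}
drop 6:j onto {5:i}
drop 7:k onto {5:i}
drop 8:k onto {7:k}
drop 9:j onto {6:j}
drop 10:k onto {8:k}
ground layer = {0:k, 2:h}
drop-orders for the pieces not yet dropped (sum over which currently-grounded one goes next):
  1 to go: {9} 1  {10} 1
  2 to go: {6,9} 1  {8,10} 1  {9,10} 2
  3 to go: {6,9,10} 3  {7,8,10} 1  {8,9,10} 3
  4 to go: {6,8,9,10} 6  {7,8,9,10} 4
  5 to go: {6,7,8,9,10} 10
  6 to go: {5,6,7,8,9,10} 10
  7 to go: {4,5,6,7,8,9,10} 10
  8 to go: {2,4,5,6,7,8,9,10} 10  {3,4,5,6,7,8,9,10} 10
  9 to go: {1,3,4,5,6,7,8,9,10} 10  {2,3,4,5,6,7,8,9,10} 20
  if 0:k drops first: 30 orders
  if 2:h drops first: 10 orders
heap linearizations: 40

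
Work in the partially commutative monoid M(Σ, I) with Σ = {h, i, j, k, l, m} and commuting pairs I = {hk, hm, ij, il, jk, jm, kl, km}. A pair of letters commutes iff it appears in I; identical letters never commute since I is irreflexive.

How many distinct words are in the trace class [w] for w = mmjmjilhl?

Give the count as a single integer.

25

0(m) covers ∅
1(m) covers 0:m
2(j) covers ∅
3(m) covers 1:m
4(j) covers 2:j
5(i) covers 3:m
6(l) covers 3:m, 4:j
7(h) covers 5:i, 6:l
8(l) covers 7:h
floor of heap: 0:m, 2:j
completions by unplaced set U, small U first (add the entries for U minus each lowest piece of U):
  |U|=1: {8}:1
  |U|=2: {7,8}:1
  |U|=3: {5,7,8}:1  {6,7,8}:1
  |U|=4: {4,6,7,8}:1  {5,6,7,8}:2
  |U|=5: {2,4,6,7,8}:1  {3,5,6,7,8}:2  {4,5,6,7,8}:3
  |U|=6: {1,3,5,6,7,8}:2  {2,4,5,6,7,8}:4  {3,4,5,6,7,8}:5
  |U|=7: {0,1,3,5,6,7,8}:2  {1,3,4,5,6,7,8}:7  {2,3,4,5,6,7,8}:9
  start at 0(m): 16
  start at 2(j): 9
sum over floor = 25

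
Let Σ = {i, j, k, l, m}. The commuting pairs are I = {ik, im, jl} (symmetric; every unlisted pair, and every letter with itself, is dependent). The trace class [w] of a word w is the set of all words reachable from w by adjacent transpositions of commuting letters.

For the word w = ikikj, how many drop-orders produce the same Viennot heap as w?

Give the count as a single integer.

#0=i has no predecessor
#1=k has no predecessor
#2=i depends on [0:i]
#3=k depends on [1:k]
#4=j depends on [2:i, 3:k]
sources: [0:i, 1:k]
N(rest) = Σ N(rest − s) over sources s of rest; N(one piece) = 1:
  size 1 → [4]=1
  size 2 → [2,4]=1  [3,4]=1
  size 3 → [0,2,4]=1  [1,3,4]=1  [2,3,4]=2
  first=0(i) contributes 3
  first=1(k) contributes 3
|[w]| = 6

6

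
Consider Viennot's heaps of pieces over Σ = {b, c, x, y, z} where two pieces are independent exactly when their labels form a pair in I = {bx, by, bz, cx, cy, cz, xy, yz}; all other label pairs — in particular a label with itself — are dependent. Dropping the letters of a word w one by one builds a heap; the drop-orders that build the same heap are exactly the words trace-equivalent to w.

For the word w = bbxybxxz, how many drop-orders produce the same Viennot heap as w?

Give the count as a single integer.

#0=b has no predecessor
#1=b depends on [0:b]
#2=x has no predecessor
#3=y has no predecessor
#4=b depends on [1:b]
#5=x depends on [2:x]
#6=x depends on [5:x]
#7=z depends on [6:x]
sources: [0:b, 2:x, 3:y]
N(rest) = Σ N(rest − s) over sources s of rest; N(one piece) = 1:
  size 1 → [3]=1  [4]=1  [7]=1
  size 2 → [1,4]=1  [3,4]=2  [3,7]=2  [4,7]=2  [6,7]=1
  size 3 → [0,1,4]=1  [1,3,4]=3  [1,4,7]=3  [3,4,7]=6  [3,6,7]=3  [4,6,7]=3  [5,6,7]=1
  size 4 → [0,1,3,4]=4  [0,1,4,7]=4  [1,3,4,7]=12  [1,4,6,7]=6  [2,5,6,7]=1  [3,4,6,7]=12  [3,5,6,7]=4  [4,5,6,7]=4
  size 5 → [0,1,3,4,7]=20  [0,1,4,6,7]=10  [1,3,4,6,7]=30  [1,4,5,6,7]=10  [2,3,5,6,7]=5  [2,4,5,6,7]=5  [3,4,5,6,7]=20
  size 6 → [0,1,3,4,6,7]=60  [0,1,4,5,6,7]=20  [1,2,4,5,6,7]=15  [1,3,4,5,6,7]=60  [2,3,4,5,6,7]=30
  first=0(b) contributes 105
  first=2(x) contributes 140
  first=3(y) contributes 35
|[w]| = 280

280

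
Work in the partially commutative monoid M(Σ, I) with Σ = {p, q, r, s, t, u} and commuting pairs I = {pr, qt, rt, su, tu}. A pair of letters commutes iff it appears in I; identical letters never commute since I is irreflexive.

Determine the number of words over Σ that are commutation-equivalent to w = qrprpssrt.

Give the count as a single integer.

12

drop 0:q onto floor
drop 1:r onto {0:q}
drop 2:p onto {0:q}
drop 3:r onto {1:r}
drop 4:p onto {2:p}
drop 5:s onto {3:r, 4:p}
drop 6:s onto {5:s}
drop 7:r onto {6:s}
drop 8:t onto {6:s}
ground layer = {0:q}
drop-orders for the pieces not yet dropped (sum over which currently-grounded one goes next):
  1 to go: {7} 1  {8} 1
  2 to go: {7,8} 2
  3 to go: {6,7,8} 2
  4 to go: {5,6,7,8} 2
  5 to go: {3,5,6,7,8} 2  {4,5,6,7,8} 2
  6 to go: {1,3,5,6,7,8} 2  {2,4,5,6,7,8} 2  {3,4,5,6,7,8} 4
  7 to go: {1,3,4,5,6,7,8} 6  {2,3,4,5,6,7,8} 6
  if 0:q drops first: 12 orders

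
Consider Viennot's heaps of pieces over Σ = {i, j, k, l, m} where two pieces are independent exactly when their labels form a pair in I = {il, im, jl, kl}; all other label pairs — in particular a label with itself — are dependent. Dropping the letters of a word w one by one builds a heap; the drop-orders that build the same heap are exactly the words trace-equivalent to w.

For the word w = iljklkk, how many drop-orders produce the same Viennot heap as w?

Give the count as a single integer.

#0=i has no predecessor
#1=l has no predecessor
#2=j depends on [0:i]
#3=k depends on [2:j]
#4=l depends on [1:l]
#5=k depends on [3:k]
#6=k depends on [5:k]
sources: [0:i, 1:l]
N(rest) = Σ N(rest − s) over sources s of rest; N(one piece) = 1:
  size 1 → [4]=1  [6]=1
  size 2 → [1,4]=1  [4,6]=2  [5,6]=1
  size 3 → [1,4,6]=3  [3,5,6]=1  [4,5,6]=3
  size 4 → [1,4,5,6]=6  [2,3,5,6]=1  [3,4,5,6]=4
  size 5 → [0,2,3,5,6]=1  [1,3,4,5,6]=10  [2,3,4,5,6]=5
  first=0(i) contributes 15
  first=1(l) contributes 6
|[w]| = 21

21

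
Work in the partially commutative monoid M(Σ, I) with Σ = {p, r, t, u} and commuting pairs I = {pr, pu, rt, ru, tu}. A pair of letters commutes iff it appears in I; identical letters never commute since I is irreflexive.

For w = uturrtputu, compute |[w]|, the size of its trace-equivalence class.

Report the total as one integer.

3150

piece 0:u — minimal
piece 1:t — minimal
piece 2:u rests on {0:u}
piece 3:r — minimal
piece 4:r rests on {3:r}
piece 5:t rests on {1:t}
piece 6:p rests on {5:t}
piece 7:u rests on {2:u}
piece 8:t rests on {6:p}
piece 9:u rests on {7:u}
minimal pieces: {0:u, 1:t, 3:r}
ways to finish when only these pieces remain (= sum over removing one remaining piece with nothing left below it):
  1 left: {4}→1  {8}→1  {9}→1
  2 left: {3,4}→1  {4,8}→2  {4,9}→2  {6,8}→1  {7,9}→1  {8,9}→2
  3 left: {2,7,9}→1  {3,4,8}→3  {3,4,9}→3  {4,6,8}→3  {4,7,9}→3  {4,8,9}→6  {5,6,8}→1  {6,8,9}→3  {7,8,9}→3
  4 left: {0,2,7,9}→1  {1,5,6,8}→1  {2,4,7,9}→4  {2,7,8,9}→4  {3,4,6,8}→6  {3,4,7,9}→6  {3,4,8,9}→12  {4,5,6,8}→4  {4,6,8,9}→12  {4,7,8,9}→12  {5,6,8,9}→4  {6,7,8,9}→6
  5 left: {0,2,4,7,9}→5  {0,2,7,8,9}→5  {1,4,5,6,8}→5  {1,5,6,8,9}→5  {2,3,4,7,9}→10  {2,4,7,8,9}→20  {2,6,7,8,9}→10  {3,4,5,6,8}→10  {3,4,6,8,9}→30  {3,4,7,8,9}→30  {4,5,6,8,9}→20  {4,6,7,8,9}→30  {5,6,7,8,9}→10
  6 left: {0,2,3,4,7,9}→15  {0,2,4,7,8,9}→30  {0,2,6,7,8,9}→15  {1,3,4,5,6,8}→15  {1,4,5,6,8,9}→30  {1,5,6,7,8,9}→15  {2,3,4,7,8,9}→60  {2,4,6,7,8,9}→60  {2,5,6,7,8,9}→20  {3,4,5,6,8,9}→60  {3,4,6,7,8,9}→90  {4,5,6,7,8,9}→60
  7 left: {0,2,3,4,7,8,9}→105  {0,2,4,6,7,8,9}→105  {0,2,5,6,7,8,9}→35  {1,2,5,6,7,8,9}→35  {1,3,4,5,6,8,9}→105  {1,4,5,6,7,8,9}→105  {2,3,4,6,7,8,9}→210  {2,4,5,6,7,8,9}→140  {3,4,5,6,7,8,9}→210
  8 left: {0,1,2,5,6,7,8,9}→70  {0,2,3,4,6,7,8,9}→420  {0,2,4,5,6,7,8,9}→280  {1,2,4,5,6,7,8,9}→280  {1,3,4,5,6,7,8,9}→420  {2,3,4,5,6,7,8,9}→560
  placing 0:u first → 1260 extensions
  placing 1:t first → 1260 extensions
  placing 3:r first → 630 extensions
total linear extensions = 3150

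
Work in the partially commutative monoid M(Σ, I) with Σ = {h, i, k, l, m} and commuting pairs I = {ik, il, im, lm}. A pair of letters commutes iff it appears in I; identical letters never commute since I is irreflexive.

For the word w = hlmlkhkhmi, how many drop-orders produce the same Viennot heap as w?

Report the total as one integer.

6

#0=h has no predecessor
#1=l depends on [0:h]
#2=m depends on [0:h]
#3=l depends on [1:l]
#4=k depends on [2:m, 3:l]
#5=h depends on [4:k]
#6=k depends on [5:h]
#7=h depends on [6:k]
#8=m depends on [7:h]
#9=i depends on [7:h]
sources: [0:h]
N(rest) = Σ N(rest − s) over sources s of rest; N(one piece) = 1:
  size 1 → [8]=1  [9]=1
  size 2 → [8,9]=2
  size 3 → [7,8,9]=2
  size 4 → [6,7,8,9]=2
  size 5 → [5,6,7,8,9]=2
  size 6 → [4,5,6,7,8,9]=2
  size 7 → [2,4,5,6,7,8,9]=2  [3,4,5,6,7,8,9]=2
  size 8 → [1,3,4,5,6,7,8,9]=2  [2,3,4,5,6,7,8,9]=4
  first=0(h) contributes 6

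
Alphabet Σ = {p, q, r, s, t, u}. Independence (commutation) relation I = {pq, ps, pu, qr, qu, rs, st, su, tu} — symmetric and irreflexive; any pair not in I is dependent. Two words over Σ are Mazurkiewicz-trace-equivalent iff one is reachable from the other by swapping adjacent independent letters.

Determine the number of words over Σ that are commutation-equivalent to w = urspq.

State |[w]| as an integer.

0(u) covers ∅
1(r) covers 0:u
2(s) covers ∅
3(p) covers 1:r
4(q) covers 2:s
floor of heap: 0:u, 2:s
completions by unplaced set U, small U first (add the entries for U minus each lowest piece of U):
  |U|=1: {3}:1  {4}:1
  |U|=2: {1,3}:1  {2,4}:1  {3,4}:2
  |U|=3: {0,1,3}:1  {1,3,4}:3  {2,3,4}:3
  start at 0(u): 6
  start at 2(s): 4
sum over floor = 10

10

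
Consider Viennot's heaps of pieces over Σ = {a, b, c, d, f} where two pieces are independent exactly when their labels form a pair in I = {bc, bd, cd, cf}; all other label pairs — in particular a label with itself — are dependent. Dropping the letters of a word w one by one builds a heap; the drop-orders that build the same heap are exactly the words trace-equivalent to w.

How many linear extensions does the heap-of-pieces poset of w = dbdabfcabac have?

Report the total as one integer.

9

0(d) covers ∅
1(b) covers ∅
2(d) covers 0:d
3(a) covers 1:b, 2:d
4(b) covers 3:a
5(f) covers 4:b
6(c) covers 3:a
7(a) covers 5:f, 6:c
8(b) covers 7:a
9(a) covers 8:b
10(c) covers 9:a
floor of heap: 0:d, 1:b
completions by unplaced set U, small U first (add the entries for U minus each lowest piece of U):
  |U|=1: {10}:1
  |U|=2: {9,10}:1
  |U|=3: {8,9,10}:1
  |U|=4: {7,8,9,10}:1
  |U|=5: {5,7,8,9,10}:1  {6,7,8,9,10}:1
  |U|=6: {4,5,7,8,9,10}:1  {5,6,7,8,9,10}:2
  |U|=7: {4,5,6,7,8,9,10}:3
  |U|=8: {3,4,5,6,7,8,9,10}:3
  |U|=9: {1,3,4,5,6,7,8,9,10}:3  {2,3,4,5,6,7,8,9,10}:3
  start at 0(d): 6
  start at 1(b): 3
sum over floor = 9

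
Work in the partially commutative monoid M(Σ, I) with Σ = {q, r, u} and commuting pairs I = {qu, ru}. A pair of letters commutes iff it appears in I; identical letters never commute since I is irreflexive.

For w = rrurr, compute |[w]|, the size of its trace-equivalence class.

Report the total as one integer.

5

#0=r has no predecessor
#1=r depends on [0:r]
#2=u has no predecessor
#3=r depends on [1:r]
#4=r depends on [3:r]
sources: [0:r, 2:u]
N(rest) = Σ N(rest − s) over sources s of rest; N(one piece) = 1:
  size 1 → [2]=1  [4]=1
  size 2 → [2,4]=2  [3,4]=1
  size 3 → [1,3,4]=1  [2,3,4]=3
  first=0(r) contributes 4
  first=2(u) contributes 1
|[w]| = 5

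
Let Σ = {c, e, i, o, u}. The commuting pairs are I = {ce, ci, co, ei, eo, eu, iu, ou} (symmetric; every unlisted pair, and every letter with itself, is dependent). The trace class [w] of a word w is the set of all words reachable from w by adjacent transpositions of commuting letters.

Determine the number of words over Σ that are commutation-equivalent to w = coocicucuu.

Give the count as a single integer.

0(c) covers ∅
1(o) covers ∅
2(o) covers 1:o
3(c) covers 0:c
4(i) covers 2:o
5(c) covers 3:c
6(u) covers 5:c
7(c) covers 6:u
8(u) covers 7:c
9(u) covers 8:u
floor of heap: 0:c, 1:o
completions by unplaced set U, small U first (add the entries for U minus each lowest piece of U):
  |U|=1: {4}:1  {9}:1
  |U|=2: {2,4}:1  {4,9}:2  {8,9}:1
  |U|=3: {1,2,4}:1  {2,4,9}:3  {4,8,9}:3  {7,8,9}:1
  |U|=4: {1,2,4,9}:4  {2,4,8,9}:6  {4,7,8,9}:4  {6,7,8,9}:1
  |U|=5: {1,2,4,8,9}:10  {2,4,7,8,9}:10  {4,6,7,8,9}:5  {5,6,7,8,9}:1
  |U|=6: {1,2,4,7,8,9}:20  {2,4,6,7,8,9}:15  {3,5,6,7,8,9}:1  {4,5,6,7,8,9}:6
  |U|=7: {0,3,5,6,7,8,9}:1  {1,2,4,6,7,8,9}:35  {2,4,5,6,7,8,9}:21  {3,4,5,6,7,8,9}:7
  |U|=8: {0,3,4,5,6,7,8,9}:8  {1,2,4,5,6,7,8,9}:56  {2,3,4,5,6,7,8,9}:28
  start at 0(c): 84
  start at 1(o): 36
sum over floor = 120

120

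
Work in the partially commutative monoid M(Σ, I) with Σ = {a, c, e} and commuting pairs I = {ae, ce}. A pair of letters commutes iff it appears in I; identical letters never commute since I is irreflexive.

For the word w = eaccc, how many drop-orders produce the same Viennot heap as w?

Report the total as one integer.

drop 0:e onto floor
drop 1:a onto floor
drop 2:c onto {1:a}
drop 3:c onto {2:c}
drop 4:c onto {3:c}
ground layer = {0:e, 1:a}
drop-orders for the pieces not yet dropped (sum over which currently-grounded one goes next):
  1 to go: {0} 1  {4} 1
  2 to go: {0,4} 2  {3,4} 1
  3 to go: {0,3,4} 3  {2,3,4} 1
  if 0:e drops first: 1 orders
  if 1:a drops first: 4 orders
heap linearizations: 5

5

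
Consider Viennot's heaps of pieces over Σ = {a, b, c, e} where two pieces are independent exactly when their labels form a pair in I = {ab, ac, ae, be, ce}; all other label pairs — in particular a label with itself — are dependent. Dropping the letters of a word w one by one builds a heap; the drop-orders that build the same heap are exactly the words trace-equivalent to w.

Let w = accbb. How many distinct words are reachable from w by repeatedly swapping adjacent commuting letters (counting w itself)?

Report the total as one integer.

5

#0=a has no predecessor
#1=c has no predecessor
#2=c depends on [1:c]
#3=b depends on [2:c]
#4=b depends on [3:b]
sources: [0:a, 1:c]
N(rest) = Σ N(rest − s) over sources s of rest; N(one piece) = 1:
  size 1 → [0]=1  [4]=1
  size 2 → [0,4]=2  [3,4]=1
  size 3 → [0,3,4]=3  [2,3,4]=1
  first=0(a) contributes 1
  first=1(c) contributes 4
|[w]| = 5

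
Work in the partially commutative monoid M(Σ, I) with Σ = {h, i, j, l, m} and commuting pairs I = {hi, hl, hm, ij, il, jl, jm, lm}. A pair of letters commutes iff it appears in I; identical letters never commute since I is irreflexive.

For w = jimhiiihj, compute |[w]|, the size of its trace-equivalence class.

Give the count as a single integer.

piece 0:j — minimal
piece 1:i — minimal
piece 2:m rests on {1:i}
piece 3:h rests on {0:j}
piece 4:i rests on {2:m}
piece 5:i rests on {4:i}
piece 6:i rests on {5:i}
piece 7:h rests on {3:h}
piece 8:j rests on {7:h}
minimal pieces: {0:j, 1:i}
ways to finish when only these pieces remain (= sum over removing one remaining piece with nothing left below it):
  1 left: {6}→1  {8}→1
  2 left: {5,6}→1  {6,8}→2  {7,8}→1
  3 left: {3,7,8}→1  {4,5,6}→1  {5,6,8}→3  {6,7,8}→3
  4 left: {0,3,7,8}→1  {2,4,5,6}→1  {3,6,7,8}→4  {4,5,6,8}→4  {5,6,7,8}→6
  5 left: {0,3,6,7,8}→5  {1,2,4,5,6}→1  {2,4,5,6,8}→5  {3,5,6,7,8}→10  {4,5,6,7,8}→10
  6 left: {0,3,5,6,7,8}→15  {1,2,4,5,6,8}→6  {2,4,5,6,7,8}→15  {3,4,5,6,7,8}→20
  7 left: {0,3,4,5,6,7,8}→35  {1,2,4,5,6,7,8}→21  {2,3,4,5,6,7,8}→35
  placing 0:j first → 56 extensions
  placing 1:i first → 70 extensions
total linear extensions = 126

126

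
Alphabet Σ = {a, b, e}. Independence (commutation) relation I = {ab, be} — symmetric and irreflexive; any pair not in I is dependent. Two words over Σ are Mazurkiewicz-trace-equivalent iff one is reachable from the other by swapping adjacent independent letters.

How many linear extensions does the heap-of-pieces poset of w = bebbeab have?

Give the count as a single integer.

0(b) covers ∅
1(e) covers ∅
2(b) covers 0:b
3(b) covers 2:b
4(e) covers 1:e
5(a) covers 4:e
6(b) covers 3:b
floor of heap: 0:b, 1:e
completions by unplaced set U, small U first (add the entries for U minus each lowest piece of U):
  |U|=1: {5}:1  {6}:1
  |U|=2: {3,6}:1  {4,5}:1  {5,6}:2
  |U|=3: {1,4,5}:1  {2,3,6}:1  {3,5,6}:3  {4,5,6}:3
  |U|=4: {0,2,3,6}:1  {1,4,5,6}:4  {2,3,5,6}:4  {3,4,5,6}:6
  |U|=5: {0,2,3,5,6}:5  {1,3,4,5,6}:10  {2,3,4,5,6}:10
  start at 0(b): 20
  start at 1(e): 15
sum over floor = 35

35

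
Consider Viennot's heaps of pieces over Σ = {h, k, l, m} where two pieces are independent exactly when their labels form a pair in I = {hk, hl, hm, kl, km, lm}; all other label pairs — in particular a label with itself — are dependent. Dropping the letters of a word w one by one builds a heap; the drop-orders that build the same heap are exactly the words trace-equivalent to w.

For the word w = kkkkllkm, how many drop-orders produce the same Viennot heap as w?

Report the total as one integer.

168

0(k) covers ∅
1(k) covers 0:k
2(k) covers 1:k
3(k) covers 2:k
4(l) covers ∅
5(l) covers 4:l
6(k) covers 3:k
7(m) covers ∅
floor of heap: 0:k, 4:l, 7:m
completions by unplaced set U, small U first (add the entries for U minus each lowest piece of U):
  |U|=1: {5}:1  {6}:1  {7}:1
  |U|=2: {3,6}:1  {4,5}:1  {5,6}:2  {5,7}:2  {6,7}:2
  |U|=3: {2,3,6}:1  {3,5,6}:3  {3,6,7}:3  {4,5,6}:3  {4,5,7}:3  {5,6,7}:6
  |U|=4: {1,2,3,6}:1  {2,3,5,6}:4  {2,3,6,7}:4  {3,4,5,6}:6  {3,5,6,7}:12  {4,5,6,7}:12
  |U|=5: {0,1,2,3,6}:1  {1,2,3,5,6}:5  {1,2,3,6,7}:5  {2,3,4,5,6}:10  {2,3,5,6,7}:20  {3,4,5,6,7}:30
  |U|=6: {0,1,2,3,5,6}:6  {0,1,2,3,6,7}:6  {1,2,3,4,5,6}:15  {1,2,3,5,6,7}:30  {2,3,4,5,6,7}:60
  start at 0(k): 105
  start at 4(l): 42
  start at 7(m): 21
sum over floor = 168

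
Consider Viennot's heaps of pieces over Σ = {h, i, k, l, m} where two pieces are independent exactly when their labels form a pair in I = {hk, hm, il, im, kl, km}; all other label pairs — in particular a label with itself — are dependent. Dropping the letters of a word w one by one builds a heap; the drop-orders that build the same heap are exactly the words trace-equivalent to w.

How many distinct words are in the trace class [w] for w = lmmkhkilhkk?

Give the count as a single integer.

749

piece 0:l — minimal
piece 1:m rests on {0:l}
piece 2:m rests on {1:m}
piece 3:k — minimal
piece 4:h rests on {0:l}
piece 5:k rests on {3:k}
piece 6:i rests on {4:h, 5:k}
piece 7:l rests on {2:m, 4:h}
piece 8:h rests on {6:i, 7:l}
piece 9:k rests on {6:i}
piece 10:k rests on {9:k}
minimal pieces: {0:l, 3:k}
ways to finish when only these pieces remain (= sum over removing one remaining piece with nothing left below it):
  1 left: {8}→1  {10}→1
  2 left: {7,8}→1  {8,10}→2  {9,10}→1
  3 left: {2,7,8}→1  {7,8,10}→3  {8,9,10}→3
  4 left: {1,2,7,8}→1  {2,7,8,10}→4  {6,8,9,10}→3  {7,8,9,10}→6
  5 left: {1,2,7,8,10}→5  {2,7,8,9,10}→10  {5,6,8,9,10}→3  {6,7,8,9,10}→9
  6 left: {1,2,7,8,9,10}→15  {2,6,7,8,9,10}→19  {3,5,6,8,9,10}→3  {4,6,7,8,9,10}→9  {5,6,7,8,9,10}→12
  7 left: {1,2,6,7,8,9,10}→34  {2,4,6,7,8,9,10}→28  {2,5,6,7,8,9,10}→31  {3,5,6,7,8,9,10}→15  {4,5,6,7,8,9,10}→21
  8 left: {1,2,4,6,7,8,9,10}→62  {1,2,5,6,7,8,9,10}→65  {2,3,5,6,7,8,9,10}→46  {2,4,5,6,7,8,9,10}→80  {3,4,5,6,7,8,9,10}→36
  9 left: {0,1,2,4,6,7,8,9,10}→62  {1,2,3,5,6,7,8,9,10}→111  {1,2,4,5,6,7,8,9,10}→207  {2,3,4,5,6,7,8,9,10}→162
  placing 0:l first → 480 extensions
  placing 3:k first → 269 extensions
total linear extensions = 749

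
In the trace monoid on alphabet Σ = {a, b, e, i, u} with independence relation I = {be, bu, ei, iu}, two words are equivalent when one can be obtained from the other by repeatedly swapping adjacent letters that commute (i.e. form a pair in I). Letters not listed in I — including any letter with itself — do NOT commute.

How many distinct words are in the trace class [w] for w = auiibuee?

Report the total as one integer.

piece 0:a — minimal
piece 1:u rests on {0:a}
piece 2:i rests on {0:a}
piece 3:i rests on {2:i}
piece 4:b rests on {3:i}
piece 5:u rests on {1:u}
piece 6:e rests on {5:u}
piece 7:e rests on {6:e}
minimal pieces: {0:a}
ways to finish when only these pieces remain (= sum over removing one remaining piece with nothing left below it):
  1 left: {4}→1  {7}→1
  2 left: {3,4}→1  {4,7}→2  {6,7}→1
  3 left: {2,3,4}→1  {3,4,7}→3  {4,6,7}→3  {5,6,7}→1
  4 left: {1,5,6,7}→1  {2,3,4,7}→4  {3,4,6,7}→6  {4,5,6,7}→4
  5 left: {1,4,5,6,7}→5  {2,3,4,6,7}→10  {3,4,5,6,7}→10
  6 left: {1,3,4,5,6,7}→15  {2,3,4,5,6,7}→20
  placing 0:a first → 35 extensions

35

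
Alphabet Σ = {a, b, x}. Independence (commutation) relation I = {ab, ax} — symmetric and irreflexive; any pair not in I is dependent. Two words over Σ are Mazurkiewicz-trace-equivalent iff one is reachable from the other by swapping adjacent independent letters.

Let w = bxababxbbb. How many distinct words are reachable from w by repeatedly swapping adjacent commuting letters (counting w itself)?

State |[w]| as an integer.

45

0(b) covers ∅
1(x) covers 0:b
2(a) covers ∅
3(b) covers 1:x
4(a) covers 2:a
5(b) covers 3:b
6(x) covers 5:b
7(b) covers 6:x
8(b) covers 7:b
9(b) covers 8:b
floor of heap: 0:b, 2:a
completions by unplaced set U, small U first (add the entries for U minus each lowest piece of U):
  |U|=1: {4}:1  {9}:1
  |U|=2: {2,4}:1  {4,9}:2  {8,9}:1
  |U|=3: {2,4,9}:3  {4,8,9}:3  {7,8,9}:1
  |U|=4: {2,4,8,9}:6  {4,7,8,9}:4  {6,7,8,9}:1
  |U|=5: {2,4,7,8,9}:10  {4,6,7,8,9}:5  {5,6,7,8,9}:1
  |U|=6: {2,4,6,7,8,9}:15  {3,5,6,7,8,9}:1  {4,5,6,7,8,9}:6
  |U|=7: {1,3,5,6,7,8,9}:1  {2,4,5,6,7,8,9}:21  {3,4,5,6,7,8,9}:7
  |U|=8: {0,1,3,5,6,7,8,9}:1  {1,3,4,5,6,7,8,9}:8  {2,3,4,5,6,7,8,9}:28
  start at 0(b): 36
  start at 2(a): 9
sum over floor = 45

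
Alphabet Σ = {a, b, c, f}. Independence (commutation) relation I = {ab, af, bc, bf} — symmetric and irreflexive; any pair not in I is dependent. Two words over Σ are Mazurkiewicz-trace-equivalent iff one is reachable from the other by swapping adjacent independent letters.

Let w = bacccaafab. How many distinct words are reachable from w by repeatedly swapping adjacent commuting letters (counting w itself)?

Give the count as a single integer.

#0=b has no predecessor
#1=a has no predecessor
#2=c depends on [1:a]
#3=c depends on [2:c]
#4=c depends on [3:c]
#5=a depends on [4:c]
#6=a depends on [5:a]
#7=f depends on [4:c]
#8=a depends on [6:a]
#9=b depends on [0:b]
sources: [0:b, 1:a]
N(rest) = Σ N(rest − s) over sources s of rest; N(one piece) = 1:
  size 1 → [7]=1  [8]=1  [9]=1
  size 2 → [0,9]=1  [6,8]=1  [7,8]=2  [7,9]=2  [8,9]=2
  size 3 → [0,7,9]=3  [0,8,9]=3  [5,6,8]=1  [6,7,8]=3  [6,8,9]=3  [7,8,9]=6
  size 4 → [0,6,8,9]=6  [0,7,8,9]=12  [5,6,7,8]=4  [5,6,8,9]=4  [6,7,8,9]=12
  size 5 → [0,5,6,8,9]=10  [0,6,7,8,9]=30  [4,5,6,7,8]=4  [5,6,7,8,9]=20
  size 6 → [0,5,6,7,8,9]=60  [3,4,5,6,7,8]=4  [4,5,6,7,8,9]=24
  size 7 → [0,4,5,6,7,8,9]=84  [2,3,4,5,6,7,8]=4  [3,4,5,6,7,8,9]=28
  size 8 → [0,3,4,5,6,7,8,9]=112  [1,2,3,4,5,6,7,8]=4  [2,3,4,5,6,7,8,9]=32
  first=0(b) contributes 36
  first=1(a) contributes 144
|[w]| = 180

180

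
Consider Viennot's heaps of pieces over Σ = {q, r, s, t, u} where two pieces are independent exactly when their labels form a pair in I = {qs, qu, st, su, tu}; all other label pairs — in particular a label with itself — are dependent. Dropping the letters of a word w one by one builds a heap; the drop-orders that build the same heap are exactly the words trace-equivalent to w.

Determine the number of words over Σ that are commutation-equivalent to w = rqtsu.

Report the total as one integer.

0(r) covers ∅
1(q) covers 0:r
2(t) covers 1:q
3(s) covers 0:r
4(u) covers 0:r
floor of heap: 0:r
completions by unplaced set U, small U first (add the entries for U minus each lowest piece of U):
  |U|=1: {2}:1  {3}:1  {4}:1
  |U|=2: {1,2}:1  {2,3}:2  {2,4}:2  {3,4}:2
  |U|=3: {1,2,3}:3  {1,2,4}:3  {2,3,4}:6
  start at 0(r): 12

12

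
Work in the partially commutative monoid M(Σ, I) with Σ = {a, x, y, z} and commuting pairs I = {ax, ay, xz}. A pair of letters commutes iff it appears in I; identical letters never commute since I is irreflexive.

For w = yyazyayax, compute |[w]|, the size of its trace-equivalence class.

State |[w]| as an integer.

drop 0:y onto floor
drop 1:y onto {0:y}
drop 2:a onto floor
drop 3:z onto {1:y, 2:a}
drop 4:y onto {3:z}
drop 5:a onto {3:z}
drop 6:y onto {4:y}
drop 7:a onto {5:a}
drop 8:x onto {6:y}
ground layer = {0:y, 2:a}
drop-orders for the pieces not yet dropped (sum over which currently-grounded one goes next):
  1 to go: {7} 1  {8} 1
  2 to go: {5,7} 1  {6,8} 1  {7,8} 2
  3 to go: {4,6,8} 1  {5,7,8} 3  {6,7,8} 3
  4 to go: {4,6,7,8} 4  {5,6,7,8} 6
  5 to go: {4,5,6,7,8} 10
  6 to go: {3,4,5,6,7,8} 10
  7 to go: {1,3,4,5,6,7,8} 10  {2,3,4,5,6,7,8} 10
  if 0:y drops first: 20 orders
  if 2:a drops first: 10 orders
heap linearizations: 30

30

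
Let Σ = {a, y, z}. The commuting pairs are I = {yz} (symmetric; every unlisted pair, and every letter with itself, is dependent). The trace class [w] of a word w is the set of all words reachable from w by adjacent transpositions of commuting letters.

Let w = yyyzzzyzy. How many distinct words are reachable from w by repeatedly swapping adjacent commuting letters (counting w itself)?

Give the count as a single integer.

126

#0=y has no predecessor
#1=y depends on [0:y]
#2=y depends on [1:y]
#3=z has no predecessor
#4=z depends on [3:z]
#5=z depends on [4:z]
#6=y depends on [2:y]
#7=z depends on [5:z]
#8=y depends on [6:y]
sources: [0:y, 3:z]
N(rest) = Σ N(rest − s) over sources s of rest; N(one piece) = 1:
  size 1 → [7]=1  [8]=1
  size 2 → [5,7]=1  [6,8]=1  [7,8]=2
  size 3 → [2,6,8]=1  [4,5,7]=1  [5,7,8]=3  [6,7,8]=3
  size 4 → [1,2,6,8]=1  [2,6,7,8]=4  [3,4,5,7]=1  [4,5,7,8]=4  [5,6,7,8]=6
  size 5 → [0,1,2,6,8]=1  [1,2,6,7,8]=5  [2,5,6,7,8]=10  [3,4,5,7,8]=5  [4,5,6,7,8]=10
  size 6 → [0,1,2,6,7,8]=6  [1,2,5,6,7,8]=15  [2,4,5,6,7,8]=20  [3,4,5,6,7,8]=15
  size 7 → [0,1,2,5,6,7,8]=21  [1,2,4,5,6,7,8]=35  [2,3,4,5,6,7,8]=35
  first=0(y) contributes 70
  first=3(z) contributes 56
|[w]| = 126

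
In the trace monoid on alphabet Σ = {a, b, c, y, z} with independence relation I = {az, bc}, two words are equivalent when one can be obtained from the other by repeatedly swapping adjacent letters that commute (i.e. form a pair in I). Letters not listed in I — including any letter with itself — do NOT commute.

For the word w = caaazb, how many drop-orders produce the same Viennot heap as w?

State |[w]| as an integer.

4

piece 0:c — minimal
piece 1:a rests on {0:c}
piece 2:a rests on {1:a}
piece 3:a rests on {2:a}
piece 4:z rests on {0:c}
piece 5:b rests on {3:a, 4:z}
minimal pieces: {0:c}
ways to finish when only these pieces remain (= sum over removing one remaining piece with nothing left below it):
  1 left: {5}→1
  2 left: {3,5}→1  {4,5}→1
  3 left: {2,3,5}→1  {3,4,5}→2
  4 left: {1,2,3,5}→1  {2,3,4,5}→3
  placing 0:c first → 4 extensions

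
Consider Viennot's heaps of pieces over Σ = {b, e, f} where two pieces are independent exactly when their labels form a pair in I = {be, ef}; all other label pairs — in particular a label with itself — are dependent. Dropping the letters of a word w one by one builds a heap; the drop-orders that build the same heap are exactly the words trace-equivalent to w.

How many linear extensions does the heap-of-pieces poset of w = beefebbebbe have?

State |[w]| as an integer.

462

drop 0:b onto floor
drop 1:e onto floor
drop 2:e onto {1:e}
drop 3:f onto {0:b}
drop 4:e onto {2:e}
drop 5:b onto {3:f}
drop 6:b onto {5:b}
drop 7:e onto {4:e}
drop 8:b onto {6:b}
drop 9:b onto {8:b}
drop 10:e onto {7:e}
ground layer = {0:b, 1:e}
drop-orders for the pieces not yet dropped (sum over which currently-grounded one goes next):
  1 to go: {9} 1  {10} 1
  2 to go: {7,10} 1  {8,9} 1  {9,10} 2
  3 to go: {4,7,10} 1  {6,8,9} 1  {7,9,10} 3  {8,9,10} 3
  4 to go: {2,4,7,10} 1  {4,7,9,10} 4  {5,6,8,9} 1  {6,8,9,10} 4  {7,8,9,10} 6
  5 to go: {1,2,4,7,10} 1  {2,4,7,9,10} 5  {3,5,6,8,9} 1  {4,7,8,9,10} 10  {5,6,8,9,10} 5  {6,7,8,9,10} 10
  6 to go: {0,3,5,6,8,9} 1  {1,2,4,7,9,10} 6  {2,4,7,8,9,10} 15  {3,5,6,8,9,10} 6  {4,6,7,8,9,10} 20  {5,6,7,8,9,10} 15
  7 to go: {0,3,5,6,8,9,10} 7  {1,2,4,7,8,9,10} 21  {2,4,6,7,8,9,10} 35  {3,5,6,7,8,9,10} 21  {4,5,6,7,8,9,10} 35
  8 to go: {0,3,5,6,7,8,9,10} 28  {1,2,4,6,7,8,9,10} 56  {2,4,5,6,7,8,9,10} 70  {3,4,5,6,7,8,9,10} 56
  9 to go: {0,3,4,5,6,7,8,9,10} 84  {1,2,4,5,6,7,8,9,10} 126  {2,3,4,5,6,7,8,9,10} 126
  if 0:b drops first: 252 orders
  if 1:e drops first: 210 orders
heap linearizations: 462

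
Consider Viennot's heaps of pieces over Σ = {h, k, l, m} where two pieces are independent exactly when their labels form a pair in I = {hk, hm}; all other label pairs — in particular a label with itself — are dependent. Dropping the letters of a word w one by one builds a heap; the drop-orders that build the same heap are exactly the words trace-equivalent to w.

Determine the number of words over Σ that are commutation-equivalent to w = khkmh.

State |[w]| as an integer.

#0=k has no predecessor
#1=h has no predecessor
#2=k depends on [0:k]
#3=m depends on [2:k]
#4=h depends on [1:h]
sources: [0:k, 1:h]
N(rest) = Σ N(rest − s) over sources s of rest; N(one piece) = 1:
  size 1 → [3]=1  [4]=1
  size 2 → [1,4]=1  [2,3]=1  [3,4]=2
  size 3 → [0,2,3]=1  [1,3,4]=3  [2,3,4]=3
  first=0(k) contributes 6
  first=1(h) contributes 4
|[w]| = 10

10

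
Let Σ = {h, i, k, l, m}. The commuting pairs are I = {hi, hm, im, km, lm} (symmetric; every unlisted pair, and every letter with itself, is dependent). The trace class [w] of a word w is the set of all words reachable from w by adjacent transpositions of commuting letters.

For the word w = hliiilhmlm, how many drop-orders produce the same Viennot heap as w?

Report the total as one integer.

0(h) covers ∅
1(l) covers 0:h
2(i) covers 1:l
3(i) covers 2:i
4(i) covers 3:i
5(l) covers 4:i
6(h) covers 5:l
7(m) covers ∅
8(l) covers 6:h
9(m) covers 7:m
floor of heap: 0:h, 7:m
completions by unplaced set U, small U first (add the entries for U minus each lowest piece of U):
  |U|=1: {8}:1  {9}:1
  |U|=2: {6,8}:1  {7,9}:1  {8,9}:2
  |U|=3: {5,6,8}:1  {6,8,9}:3  {7,8,9}:3
  |U|=4: {4,5,6,8}:1  {5,6,8,9}:4  {6,7,8,9}:6
  |U|=5: {3,4,5,6,8}:1  {4,5,6,8,9}:5  {5,6,7,8,9}:10
  |U|=6: {2,3,4,5,6,8}:1  {3,4,5,6,8,9}:6  {4,5,6,7,8,9}:15
  |U|=7: {1,2,3,4,5,6,8}:1  {2,3,4,5,6,8,9}:7  {3,4,5,6,7,8,9}:21
  |U|=8: {0,1,2,3,4,5,6,8}:1  {1,2,3,4,5,6,8,9}:8  {2,3,4,5,6,7,8,9}:28
  start at 0(h): 36
  start at 7(m): 9
sum over floor = 45

45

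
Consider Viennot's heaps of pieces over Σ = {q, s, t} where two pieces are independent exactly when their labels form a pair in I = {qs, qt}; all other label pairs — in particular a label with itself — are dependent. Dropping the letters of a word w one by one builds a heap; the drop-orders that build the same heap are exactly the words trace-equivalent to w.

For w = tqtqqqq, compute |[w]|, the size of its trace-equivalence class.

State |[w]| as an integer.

21

#0=t has no predecessor
#1=q has no predecessor
#2=t depends on [0:t]
#3=q depends on [1:q]
#4=q depends on [3:q]
#5=q depends on [4:q]
#6=q depends on [5:q]
sources: [0:t, 1:q]
N(rest) = Σ N(rest − s) over sources s of rest; N(one piece) = 1:
  size 1 → [2]=1  [6]=1
  size 2 → [0,2]=1  [2,6]=2  [5,6]=1
  size 3 → [0,2,6]=3  [2,5,6]=3  [4,5,6]=1
  size 4 → [0,2,5,6]=6  [2,4,5,6]=4  [3,4,5,6]=1
  size 5 → [0,2,4,5,6]=10  [1,3,4,5,6]=1  [2,3,4,5,6]=5
  first=0(t) contributes 6
  first=1(q) contributes 15
|[w]| = 21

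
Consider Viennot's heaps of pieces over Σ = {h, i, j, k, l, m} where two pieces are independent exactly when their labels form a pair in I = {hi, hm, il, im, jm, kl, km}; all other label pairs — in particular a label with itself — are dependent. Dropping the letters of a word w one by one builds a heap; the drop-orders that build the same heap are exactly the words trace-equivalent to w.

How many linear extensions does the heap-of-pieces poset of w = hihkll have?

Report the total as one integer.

12

#0=h has no predecessor
#1=i has no predecessor
#2=h depends on [0:h]
#3=k depends on [1:i, 2:h]
#4=l depends on [2:h]
#5=l depends on [4:l]
sources: [0:h, 1:i]
N(rest) = Σ N(rest − s) over sources s of rest; N(one piece) = 1:
  size 1 → [3]=1  [5]=1
  size 2 → [1,3]=1  [3,5]=2  [4,5]=1
  size 3 → [1,3,5]=3  [3,4,5]=3
  size 4 → [1,3,4,5]=6  [2,3,4,5]=3
  first=0(h) contributes 9
  first=1(i) contributes 3
|[w]| = 12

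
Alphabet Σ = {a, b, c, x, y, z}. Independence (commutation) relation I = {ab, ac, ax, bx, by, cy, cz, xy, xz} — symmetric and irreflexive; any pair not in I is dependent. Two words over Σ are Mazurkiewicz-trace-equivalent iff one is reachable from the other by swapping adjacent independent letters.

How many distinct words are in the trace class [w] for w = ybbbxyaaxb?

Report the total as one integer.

3150

drop 0:y onto floor
drop 1:b onto floor
drop 2:b onto {1:b}
drop 3:b onto {2:b}
drop 4:x onto floor
drop 5:y onto {0:y}
drop 6:a onto {5:y}
drop 7:a onto {6:a}
drop 8:x onto {4:x}
drop 9:b onto {3:b}
ground layer = {0:y, 1:b, 4:x}
drop-orders for the pieces not yet dropped (sum over which currently-grounded one goes next):
  1 to go: {7} 1  {8} 1  {9} 1
  2 to go: {3,9} 1  {4,8} 1  {6,7} 1  {7,8} 2  {7,9} 2  {8,9} 2
  3 to go: {2,3,9} 1  {3,7,9} 3  {3,8,9} 3  {4,7,8} 3  {4,8,9} 3  {5,6,7} 1  {6,7,8} 3  {6,7,9} 3  {7,8,9} 6
  4 to go: {0,5,6,7} 1  {1,2,3,9} 1  {2,3,7,9} 4  {2,3,8,9} 4  {3,4,8,9} 6  {3,6,7,9} 6  {3,7,8,9} 12  {4,6,7,8} 6  {4,7,8,9} 12  {5,6,7,8} 4  {5,6,7,9} 4  {6,7,8,9} 12
  5 to go: {0,5,6,7,8} 5  {0,5,6,7,9} 5  {1,2,3,7,9} 5  {1,2,3,8,9} 5  {2,3,4,8,9} 10  {2,3,6,7,9} 10  {2,3,7,8,9} 20  {3,4,7,8,9} 30  {3,5,6,7,9} 10  {3,6,7,8,9} 30  {4,5,6,7,8} 10  {4,6,7,8,9} 30  {5,6,7,8,9} 20
  6 to go: {0,3,5,6,7,9} 15  {0,4,5,6,7,8} 15  {0,5,6,7,8,9} 30  {1,2,3,4,8,9} 15  {1,2,3,6,7,9} 15  {1,2,3,7,8,9} 30  {2,3,4,7,8,9} 60  {2,3,5,6,7,9} 20  {2,3,6,7,8,9} 60  {3,4,6,7,8,9} 90  {3,5,6,7,8,9} 60  {4,5,6,7,8,9} 60
  7 to go: {0,2,3,5,6,7,9} 35  {0,3,5,6,7,8,9} 105  {0,4,5,6,7,8,9} 105  {1,2,3,4,7,8,9} 105  {1,2,3,5,6,7,9} 35  {1,2,3,6,7,8,9} 105  {2,3,4,6,7,8,9} 210  {2,3,5,6,7,8,9} 140  {3,4,5,6,7,8,9} 210
  8 to go: {0,1,2,3,5,6,7,9} 70  {0,2,3,5,6,7,8,9} 280  {0,3,4,5,6,7,8,9} 420  {1,2,3,4,6,7,8,9} 420  {1,2,3,5,6,7,8,9} 280  {2,3,4,5,6,7,8,9} 560
  if 0:y drops first: 1260 orders
  if 1:b drops first: 1260 orders
  if 4:x drops first: 630 orders
heap linearizations: 3150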